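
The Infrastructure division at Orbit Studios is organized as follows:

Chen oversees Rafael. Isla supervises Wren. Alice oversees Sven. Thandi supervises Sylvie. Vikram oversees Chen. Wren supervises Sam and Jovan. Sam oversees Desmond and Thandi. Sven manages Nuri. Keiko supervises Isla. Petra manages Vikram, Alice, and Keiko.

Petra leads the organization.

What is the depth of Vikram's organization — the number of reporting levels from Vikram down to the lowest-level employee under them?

2

The longest chain under Vikram runs Vikram → Chen → Rafael, which is 2 levels below Vikram.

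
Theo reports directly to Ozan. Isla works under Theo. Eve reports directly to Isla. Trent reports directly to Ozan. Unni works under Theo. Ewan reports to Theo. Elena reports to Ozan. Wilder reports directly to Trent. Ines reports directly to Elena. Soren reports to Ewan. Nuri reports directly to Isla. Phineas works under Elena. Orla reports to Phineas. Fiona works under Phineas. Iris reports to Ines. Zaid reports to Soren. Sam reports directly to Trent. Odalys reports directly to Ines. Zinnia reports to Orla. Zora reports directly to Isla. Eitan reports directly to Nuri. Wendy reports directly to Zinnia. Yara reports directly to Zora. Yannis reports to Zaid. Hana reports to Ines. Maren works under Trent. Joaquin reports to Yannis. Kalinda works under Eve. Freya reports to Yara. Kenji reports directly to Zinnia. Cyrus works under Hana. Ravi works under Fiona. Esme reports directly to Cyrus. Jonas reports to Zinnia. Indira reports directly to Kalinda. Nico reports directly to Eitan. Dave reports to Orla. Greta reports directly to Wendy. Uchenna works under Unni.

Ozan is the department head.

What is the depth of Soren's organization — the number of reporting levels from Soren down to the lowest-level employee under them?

The longest chain under Soren runs Soren → Zaid → Yannis → Joaquin, which is 3 levels below Soren.

3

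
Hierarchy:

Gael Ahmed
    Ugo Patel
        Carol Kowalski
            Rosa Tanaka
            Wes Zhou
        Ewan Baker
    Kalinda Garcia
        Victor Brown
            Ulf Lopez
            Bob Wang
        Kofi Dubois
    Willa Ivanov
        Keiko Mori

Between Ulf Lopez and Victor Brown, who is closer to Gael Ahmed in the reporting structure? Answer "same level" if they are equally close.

Victor Brown

Ulf Lopez is 3 levels below Gael Ahmed; Victor Brown is 2. Victor Brown is higher.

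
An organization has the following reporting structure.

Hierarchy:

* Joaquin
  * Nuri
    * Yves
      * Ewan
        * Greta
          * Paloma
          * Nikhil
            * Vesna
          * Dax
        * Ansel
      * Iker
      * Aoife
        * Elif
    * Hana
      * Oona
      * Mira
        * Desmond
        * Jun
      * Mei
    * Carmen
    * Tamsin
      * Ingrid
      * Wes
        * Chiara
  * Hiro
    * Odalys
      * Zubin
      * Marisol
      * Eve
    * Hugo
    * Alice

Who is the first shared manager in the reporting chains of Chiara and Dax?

Chiara's chain of managers is Wes, Tamsin, Nuri, Joaquin. Dax's chain of managers is Greta, Ewan, Yves, Nuri, Joaquin. The first manager that appears in both chains is Nuri.

Nuri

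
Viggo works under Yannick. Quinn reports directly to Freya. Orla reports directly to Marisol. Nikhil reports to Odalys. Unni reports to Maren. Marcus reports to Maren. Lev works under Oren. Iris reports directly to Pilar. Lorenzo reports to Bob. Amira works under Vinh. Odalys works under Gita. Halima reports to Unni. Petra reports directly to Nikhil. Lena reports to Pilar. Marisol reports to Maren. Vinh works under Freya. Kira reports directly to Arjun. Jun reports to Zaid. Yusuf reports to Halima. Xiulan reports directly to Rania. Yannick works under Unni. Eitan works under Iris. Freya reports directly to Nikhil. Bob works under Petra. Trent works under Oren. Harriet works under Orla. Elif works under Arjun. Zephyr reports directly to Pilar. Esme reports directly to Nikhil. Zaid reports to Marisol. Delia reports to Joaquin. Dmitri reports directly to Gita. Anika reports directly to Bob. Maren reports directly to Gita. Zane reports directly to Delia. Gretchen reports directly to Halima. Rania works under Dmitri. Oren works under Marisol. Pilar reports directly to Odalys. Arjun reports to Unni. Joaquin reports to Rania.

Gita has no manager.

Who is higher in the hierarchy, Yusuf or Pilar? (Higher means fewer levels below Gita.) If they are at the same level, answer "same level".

Yusuf is 4 levels below Gita; Pilar is 2. Pilar is higher.

Pilar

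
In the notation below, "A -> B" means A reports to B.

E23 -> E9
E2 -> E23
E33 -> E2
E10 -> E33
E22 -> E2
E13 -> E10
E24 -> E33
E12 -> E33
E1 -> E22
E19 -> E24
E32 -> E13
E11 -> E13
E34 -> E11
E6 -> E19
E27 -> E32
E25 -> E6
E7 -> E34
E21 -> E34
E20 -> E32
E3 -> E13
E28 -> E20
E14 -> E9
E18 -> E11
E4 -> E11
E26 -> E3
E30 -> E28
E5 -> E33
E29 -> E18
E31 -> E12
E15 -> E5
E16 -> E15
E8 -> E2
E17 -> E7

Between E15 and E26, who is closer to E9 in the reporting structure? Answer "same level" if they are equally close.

E15

E15 is 5 levels below E9; E26 is 7. E15 is higher.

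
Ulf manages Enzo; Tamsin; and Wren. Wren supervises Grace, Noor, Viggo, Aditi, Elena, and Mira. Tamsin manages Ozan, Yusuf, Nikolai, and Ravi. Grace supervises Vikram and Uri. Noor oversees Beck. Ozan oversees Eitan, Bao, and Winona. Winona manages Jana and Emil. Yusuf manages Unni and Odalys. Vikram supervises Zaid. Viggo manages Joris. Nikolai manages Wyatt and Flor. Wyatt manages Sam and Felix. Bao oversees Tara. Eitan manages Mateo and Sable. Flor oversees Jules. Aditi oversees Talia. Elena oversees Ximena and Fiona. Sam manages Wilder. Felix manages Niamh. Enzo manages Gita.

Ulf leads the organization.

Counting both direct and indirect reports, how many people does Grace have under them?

3

Grace directly manages Vikram, Uri. Under Vikram: Zaid (1). Uri has no reports. So Grace's organization is 2 direct reports plus everyone under them: 2 + 1 = 3.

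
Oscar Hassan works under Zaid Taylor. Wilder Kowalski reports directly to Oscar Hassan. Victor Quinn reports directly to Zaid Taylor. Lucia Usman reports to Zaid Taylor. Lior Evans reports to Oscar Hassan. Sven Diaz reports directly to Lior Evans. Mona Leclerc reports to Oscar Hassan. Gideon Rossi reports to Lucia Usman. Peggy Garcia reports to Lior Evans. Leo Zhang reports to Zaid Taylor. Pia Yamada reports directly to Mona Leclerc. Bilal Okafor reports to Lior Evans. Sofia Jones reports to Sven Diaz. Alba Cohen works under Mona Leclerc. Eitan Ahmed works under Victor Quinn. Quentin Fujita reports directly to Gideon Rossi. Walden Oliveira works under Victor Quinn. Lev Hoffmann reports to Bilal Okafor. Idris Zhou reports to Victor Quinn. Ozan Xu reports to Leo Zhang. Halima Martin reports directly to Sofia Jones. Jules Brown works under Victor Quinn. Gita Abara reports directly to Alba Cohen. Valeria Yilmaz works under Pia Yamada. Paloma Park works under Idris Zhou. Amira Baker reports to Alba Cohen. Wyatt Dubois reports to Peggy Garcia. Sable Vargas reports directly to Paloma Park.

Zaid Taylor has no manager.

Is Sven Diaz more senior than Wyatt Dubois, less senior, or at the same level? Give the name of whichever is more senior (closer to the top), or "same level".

Sven Diaz is 3 levels below Zaid Taylor; Wyatt Dubois is 4. Sven Diaz is higher.

Sven Diaz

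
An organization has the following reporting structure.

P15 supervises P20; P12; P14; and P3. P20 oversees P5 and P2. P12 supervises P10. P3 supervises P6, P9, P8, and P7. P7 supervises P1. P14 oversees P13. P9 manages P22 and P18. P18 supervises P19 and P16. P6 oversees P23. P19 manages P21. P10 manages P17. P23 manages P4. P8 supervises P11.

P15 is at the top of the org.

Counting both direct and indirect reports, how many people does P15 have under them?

22

P15 directly manages P20, P12, P3, P14. Under P20: P2, P5 (2). Under P12: P10, P17 (2). Under P3: P8, P11, P6, P23, P4, P9, P22, P18, P16, P19, P21, P7, P1 (13). Under P14: P13 (1). So P15's organization is 4 direct reports plus everyone under them: 3 + 3 + 14 + 2 = 22.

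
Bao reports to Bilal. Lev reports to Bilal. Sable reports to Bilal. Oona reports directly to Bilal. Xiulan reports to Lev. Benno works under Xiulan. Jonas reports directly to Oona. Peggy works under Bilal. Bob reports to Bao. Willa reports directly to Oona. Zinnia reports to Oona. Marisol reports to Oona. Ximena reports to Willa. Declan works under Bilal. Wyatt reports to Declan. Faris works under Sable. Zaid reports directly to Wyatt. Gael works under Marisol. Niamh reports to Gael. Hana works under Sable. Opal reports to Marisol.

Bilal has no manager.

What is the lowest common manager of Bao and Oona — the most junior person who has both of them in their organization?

Bao's chain of managers is Bilal. Oona's chain of managers is Bilal. The first manager that appears in both chains is Bilal.

Bilal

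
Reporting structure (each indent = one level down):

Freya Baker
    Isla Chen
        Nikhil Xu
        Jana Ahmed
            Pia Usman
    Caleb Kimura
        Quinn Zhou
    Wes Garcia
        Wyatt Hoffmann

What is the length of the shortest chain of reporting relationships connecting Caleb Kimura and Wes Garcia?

Caleb Kimura is 1 level below Freya Baker, and Wes Garcia is 1 level below Freya Baker (their lowest common manager). The shortest path runs up from Caleb Kimura to Freya Baker and back down to Wes Garcia: 1 + 1 = 2 links.

2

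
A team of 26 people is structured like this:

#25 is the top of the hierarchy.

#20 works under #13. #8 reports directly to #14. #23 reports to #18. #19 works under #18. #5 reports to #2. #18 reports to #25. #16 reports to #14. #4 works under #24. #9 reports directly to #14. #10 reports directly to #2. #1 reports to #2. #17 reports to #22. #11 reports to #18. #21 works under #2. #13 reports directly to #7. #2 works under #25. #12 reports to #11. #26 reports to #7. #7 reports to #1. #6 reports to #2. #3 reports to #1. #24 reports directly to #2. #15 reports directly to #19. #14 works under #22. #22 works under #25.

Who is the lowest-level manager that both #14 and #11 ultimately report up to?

#14's chain of managers is #22, #25. #11's chain of managers is #18, #25. The first manager that appears in both chains is #25.

#25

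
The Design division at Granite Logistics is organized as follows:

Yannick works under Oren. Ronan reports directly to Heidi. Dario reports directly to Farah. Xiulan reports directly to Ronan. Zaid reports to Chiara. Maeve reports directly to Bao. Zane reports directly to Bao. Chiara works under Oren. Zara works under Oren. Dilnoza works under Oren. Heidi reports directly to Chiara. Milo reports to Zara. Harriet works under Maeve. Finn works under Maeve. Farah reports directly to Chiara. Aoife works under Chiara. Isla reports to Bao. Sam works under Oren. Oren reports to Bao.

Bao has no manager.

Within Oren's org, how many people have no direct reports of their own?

The people in Oren's organization with no one reporting to them are Sam, Milo, Aoife, Xiulan, Zaid, Dario, Dilnoza, Yannick. That is 8.

8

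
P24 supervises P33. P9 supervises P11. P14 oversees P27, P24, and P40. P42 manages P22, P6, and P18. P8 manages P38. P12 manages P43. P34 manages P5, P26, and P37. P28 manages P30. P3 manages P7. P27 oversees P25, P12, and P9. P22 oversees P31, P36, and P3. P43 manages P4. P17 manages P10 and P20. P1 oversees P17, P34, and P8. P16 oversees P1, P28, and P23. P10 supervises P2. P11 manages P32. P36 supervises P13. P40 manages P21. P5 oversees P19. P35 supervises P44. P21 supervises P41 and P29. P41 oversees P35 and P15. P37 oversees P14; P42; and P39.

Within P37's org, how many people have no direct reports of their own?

The people in P37's organization with no one reporting to them are P39, P18, P6, P7, P13, P31, P29, P15, P44, P33, P25, P4, P32. That is 13.

13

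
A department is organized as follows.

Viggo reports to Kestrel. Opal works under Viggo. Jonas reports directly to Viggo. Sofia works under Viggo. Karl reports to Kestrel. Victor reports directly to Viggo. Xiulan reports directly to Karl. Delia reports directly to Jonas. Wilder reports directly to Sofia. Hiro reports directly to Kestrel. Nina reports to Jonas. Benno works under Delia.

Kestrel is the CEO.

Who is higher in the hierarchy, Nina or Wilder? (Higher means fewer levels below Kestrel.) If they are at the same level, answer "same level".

same level

Both Nina and Wilder are 3 levels below Kestrel.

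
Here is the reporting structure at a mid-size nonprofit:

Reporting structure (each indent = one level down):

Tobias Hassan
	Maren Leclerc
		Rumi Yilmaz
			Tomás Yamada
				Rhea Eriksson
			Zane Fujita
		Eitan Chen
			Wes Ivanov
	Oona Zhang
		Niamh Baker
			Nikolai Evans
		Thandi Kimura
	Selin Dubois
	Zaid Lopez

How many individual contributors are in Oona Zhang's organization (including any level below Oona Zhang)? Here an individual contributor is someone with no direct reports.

2

The people in Oona Zhang's organization with no one reporting to them are Thandi Kimura, Nikolai Evans. That is 2.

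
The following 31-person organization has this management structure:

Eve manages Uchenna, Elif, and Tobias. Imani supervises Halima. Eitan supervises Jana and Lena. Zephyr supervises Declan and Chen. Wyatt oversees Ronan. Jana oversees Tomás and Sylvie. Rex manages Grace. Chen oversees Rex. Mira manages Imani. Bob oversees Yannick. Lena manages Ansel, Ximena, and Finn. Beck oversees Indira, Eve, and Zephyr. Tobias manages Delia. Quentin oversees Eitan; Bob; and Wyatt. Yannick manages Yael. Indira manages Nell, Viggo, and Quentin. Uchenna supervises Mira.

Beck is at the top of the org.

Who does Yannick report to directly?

Yannick reports directly to Bob.

Bob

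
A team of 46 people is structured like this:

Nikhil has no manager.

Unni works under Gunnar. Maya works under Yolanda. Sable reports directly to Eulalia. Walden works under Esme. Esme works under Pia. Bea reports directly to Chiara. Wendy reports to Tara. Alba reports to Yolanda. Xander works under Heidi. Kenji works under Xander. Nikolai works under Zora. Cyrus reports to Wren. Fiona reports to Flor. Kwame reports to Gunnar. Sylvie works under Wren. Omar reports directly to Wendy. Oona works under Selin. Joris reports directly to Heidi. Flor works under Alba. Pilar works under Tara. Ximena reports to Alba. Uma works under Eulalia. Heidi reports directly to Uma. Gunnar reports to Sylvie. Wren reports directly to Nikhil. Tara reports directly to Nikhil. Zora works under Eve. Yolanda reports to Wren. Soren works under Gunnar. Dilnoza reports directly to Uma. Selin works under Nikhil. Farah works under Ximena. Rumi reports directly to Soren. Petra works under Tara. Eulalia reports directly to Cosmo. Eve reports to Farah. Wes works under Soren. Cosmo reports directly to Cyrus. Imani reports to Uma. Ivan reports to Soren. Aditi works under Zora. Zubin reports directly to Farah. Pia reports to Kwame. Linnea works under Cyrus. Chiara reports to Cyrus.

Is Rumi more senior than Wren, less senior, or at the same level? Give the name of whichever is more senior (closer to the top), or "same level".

Rumi is 5 levels below Nikhil; Wren is 1. Wren is higher.

Wren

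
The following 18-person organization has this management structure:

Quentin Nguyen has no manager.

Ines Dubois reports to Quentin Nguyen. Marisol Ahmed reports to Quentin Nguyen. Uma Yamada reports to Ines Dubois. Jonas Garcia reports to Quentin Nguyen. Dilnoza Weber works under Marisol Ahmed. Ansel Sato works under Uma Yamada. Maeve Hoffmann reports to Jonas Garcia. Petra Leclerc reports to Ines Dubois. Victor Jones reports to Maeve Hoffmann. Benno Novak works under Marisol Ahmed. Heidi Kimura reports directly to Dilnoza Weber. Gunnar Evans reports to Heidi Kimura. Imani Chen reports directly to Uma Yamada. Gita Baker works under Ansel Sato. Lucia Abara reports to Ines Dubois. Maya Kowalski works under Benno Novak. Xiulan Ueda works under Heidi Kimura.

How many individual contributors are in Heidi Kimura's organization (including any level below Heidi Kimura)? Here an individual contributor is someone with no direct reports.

The people in Heidi Kimura's organization with no one reporting to them are Xiulan Ueda, Gunnar Evans. That is 2.

2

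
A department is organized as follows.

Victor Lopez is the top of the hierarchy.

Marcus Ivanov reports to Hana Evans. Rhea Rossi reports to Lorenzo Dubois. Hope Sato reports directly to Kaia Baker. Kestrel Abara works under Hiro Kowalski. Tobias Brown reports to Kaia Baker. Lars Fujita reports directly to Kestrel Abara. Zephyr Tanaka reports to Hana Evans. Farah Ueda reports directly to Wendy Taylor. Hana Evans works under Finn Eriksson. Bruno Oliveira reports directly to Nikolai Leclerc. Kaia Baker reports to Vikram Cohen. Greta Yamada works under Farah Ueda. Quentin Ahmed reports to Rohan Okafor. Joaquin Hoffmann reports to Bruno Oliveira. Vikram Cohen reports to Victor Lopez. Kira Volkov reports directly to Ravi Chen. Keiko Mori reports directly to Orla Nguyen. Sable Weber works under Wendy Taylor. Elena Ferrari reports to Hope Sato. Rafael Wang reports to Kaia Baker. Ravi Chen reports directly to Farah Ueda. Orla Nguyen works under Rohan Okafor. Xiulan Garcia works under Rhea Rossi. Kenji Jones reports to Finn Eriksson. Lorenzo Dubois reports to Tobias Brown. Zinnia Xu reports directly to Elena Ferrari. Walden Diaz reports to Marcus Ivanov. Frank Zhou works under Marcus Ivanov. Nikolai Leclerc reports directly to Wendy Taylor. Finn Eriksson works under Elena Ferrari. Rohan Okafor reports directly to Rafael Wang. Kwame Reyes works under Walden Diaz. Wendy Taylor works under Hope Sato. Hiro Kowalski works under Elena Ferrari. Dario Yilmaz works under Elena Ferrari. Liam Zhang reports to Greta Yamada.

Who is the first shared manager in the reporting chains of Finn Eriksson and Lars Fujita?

Finn Eriksson's chain of managers is Elena Ferrari, Hope Sato, Kaia Baker, Vikram Cohen, Victor Lopez. Lars Fujita's chain of managers is Kestrel Abara, Hiro Kowalski, Elena Ferrari, Hope Sato, Kaia Baker, Vikram Cohen, Victor Lopez. The first manager that appears in both chains is Elena Ferrari.

Elena Ferrari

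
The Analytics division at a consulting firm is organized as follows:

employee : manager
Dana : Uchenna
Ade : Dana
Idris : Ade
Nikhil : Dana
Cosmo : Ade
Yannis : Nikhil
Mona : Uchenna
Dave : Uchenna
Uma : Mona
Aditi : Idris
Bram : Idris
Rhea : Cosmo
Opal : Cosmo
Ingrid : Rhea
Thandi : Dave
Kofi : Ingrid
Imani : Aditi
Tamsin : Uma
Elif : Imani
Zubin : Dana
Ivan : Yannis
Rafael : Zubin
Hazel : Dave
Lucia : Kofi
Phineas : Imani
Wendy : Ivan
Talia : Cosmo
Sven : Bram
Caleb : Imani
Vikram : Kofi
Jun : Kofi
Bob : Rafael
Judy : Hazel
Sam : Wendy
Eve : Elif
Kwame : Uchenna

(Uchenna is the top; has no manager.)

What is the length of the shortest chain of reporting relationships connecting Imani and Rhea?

Imani is 3 levels below Ade, and Rhea is 2 levels below Ade (their lowest common manager). The shortest path runs up from Imani to Ade and back down to Rhea: 3 + 2 = 5 links.

5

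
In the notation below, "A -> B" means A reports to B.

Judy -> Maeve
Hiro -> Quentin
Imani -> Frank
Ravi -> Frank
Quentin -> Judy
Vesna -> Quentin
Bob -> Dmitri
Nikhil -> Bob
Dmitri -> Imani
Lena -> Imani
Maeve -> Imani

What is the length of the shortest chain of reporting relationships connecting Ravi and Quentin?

5

Ravi is 1 level below Frank, and Quentin is 4 levels below Frank (their lowest common manager). The shortest path runs up from Ravi to Frank and back down to Quentin: 1 + 4 = 5 links.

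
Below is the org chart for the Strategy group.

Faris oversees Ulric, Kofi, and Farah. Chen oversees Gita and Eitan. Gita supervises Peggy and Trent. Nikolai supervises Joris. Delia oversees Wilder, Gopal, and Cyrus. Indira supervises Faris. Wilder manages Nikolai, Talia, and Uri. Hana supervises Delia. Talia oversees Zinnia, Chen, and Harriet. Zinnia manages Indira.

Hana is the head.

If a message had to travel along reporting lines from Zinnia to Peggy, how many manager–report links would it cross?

Zinnia is 1 level below Talia, and Peggy is 3 levels below Talia (their lowest common manager). The shortest path runs up from Zinnia to Talia and back down to Peggy: 1 + 3 = 4 links.

4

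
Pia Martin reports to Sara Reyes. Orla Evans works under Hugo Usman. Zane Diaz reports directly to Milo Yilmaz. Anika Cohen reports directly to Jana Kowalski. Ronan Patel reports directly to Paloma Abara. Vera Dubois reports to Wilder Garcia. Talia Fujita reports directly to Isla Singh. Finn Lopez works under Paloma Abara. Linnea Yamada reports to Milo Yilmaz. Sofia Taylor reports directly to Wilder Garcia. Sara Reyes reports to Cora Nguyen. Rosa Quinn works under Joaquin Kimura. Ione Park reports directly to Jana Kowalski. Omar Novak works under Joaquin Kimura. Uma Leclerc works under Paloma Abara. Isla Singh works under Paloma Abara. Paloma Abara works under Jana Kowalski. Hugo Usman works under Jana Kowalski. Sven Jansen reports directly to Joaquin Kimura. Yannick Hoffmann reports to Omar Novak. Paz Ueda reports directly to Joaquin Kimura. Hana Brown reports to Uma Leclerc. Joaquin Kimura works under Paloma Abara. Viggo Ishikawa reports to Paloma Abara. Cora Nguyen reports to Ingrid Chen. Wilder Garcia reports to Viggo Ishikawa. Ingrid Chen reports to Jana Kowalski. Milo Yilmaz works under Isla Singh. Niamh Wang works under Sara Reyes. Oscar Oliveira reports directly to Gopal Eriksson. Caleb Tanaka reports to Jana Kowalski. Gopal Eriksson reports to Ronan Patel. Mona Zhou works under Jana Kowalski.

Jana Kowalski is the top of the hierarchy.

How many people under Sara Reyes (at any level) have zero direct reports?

2

The people in Sara Reyes's organization with no one reporting to them are Pia Martin, Niamh Wang. That is 2.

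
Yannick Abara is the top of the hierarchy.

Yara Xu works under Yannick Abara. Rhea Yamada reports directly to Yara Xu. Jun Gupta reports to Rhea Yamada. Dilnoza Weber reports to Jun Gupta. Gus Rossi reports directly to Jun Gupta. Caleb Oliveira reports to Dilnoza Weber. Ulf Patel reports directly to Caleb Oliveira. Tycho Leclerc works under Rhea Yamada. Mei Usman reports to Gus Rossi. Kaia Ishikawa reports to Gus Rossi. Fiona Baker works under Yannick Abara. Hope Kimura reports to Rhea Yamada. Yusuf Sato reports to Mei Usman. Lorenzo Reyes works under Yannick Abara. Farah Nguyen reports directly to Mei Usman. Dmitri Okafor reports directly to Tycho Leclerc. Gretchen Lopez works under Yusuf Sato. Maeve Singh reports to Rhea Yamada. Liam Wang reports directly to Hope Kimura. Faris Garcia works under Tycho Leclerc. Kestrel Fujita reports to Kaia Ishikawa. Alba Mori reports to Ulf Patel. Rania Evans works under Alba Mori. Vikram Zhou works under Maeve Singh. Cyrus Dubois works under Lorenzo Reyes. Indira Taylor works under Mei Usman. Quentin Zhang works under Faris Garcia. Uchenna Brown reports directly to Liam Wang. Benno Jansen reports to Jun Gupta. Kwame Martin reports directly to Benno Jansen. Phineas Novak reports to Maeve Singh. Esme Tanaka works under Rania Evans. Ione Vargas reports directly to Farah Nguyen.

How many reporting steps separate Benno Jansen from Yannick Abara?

4

Chain from Benno Jansen up to Yannick Abara: Benno Jansen → Jun Gupta → Rhea Yamada → Yara Xu → Yannick Abara. That is 4 steps up, so Benno Jansen is 4 levels below Yannick Abara.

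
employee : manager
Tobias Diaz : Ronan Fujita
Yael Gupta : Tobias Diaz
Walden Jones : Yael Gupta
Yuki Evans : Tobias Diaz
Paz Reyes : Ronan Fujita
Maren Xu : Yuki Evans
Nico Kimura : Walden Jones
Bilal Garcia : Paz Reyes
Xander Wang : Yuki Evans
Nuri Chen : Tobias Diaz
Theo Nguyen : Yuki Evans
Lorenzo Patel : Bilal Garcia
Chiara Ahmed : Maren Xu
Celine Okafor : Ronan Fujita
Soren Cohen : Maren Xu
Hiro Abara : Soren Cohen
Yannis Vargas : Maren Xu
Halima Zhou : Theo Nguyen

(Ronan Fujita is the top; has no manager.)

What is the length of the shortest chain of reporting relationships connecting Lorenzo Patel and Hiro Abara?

8

Lorenzo Patel is 3 levels below Ronan Fujita, and Hiro Abara is 5 levels below Ronan Fujita (their lowest common manager). The shortest path runs up from Lorenzo Patel to Ronan Fujita and back down to Hiro Abara: 3 + 5 = 8 links.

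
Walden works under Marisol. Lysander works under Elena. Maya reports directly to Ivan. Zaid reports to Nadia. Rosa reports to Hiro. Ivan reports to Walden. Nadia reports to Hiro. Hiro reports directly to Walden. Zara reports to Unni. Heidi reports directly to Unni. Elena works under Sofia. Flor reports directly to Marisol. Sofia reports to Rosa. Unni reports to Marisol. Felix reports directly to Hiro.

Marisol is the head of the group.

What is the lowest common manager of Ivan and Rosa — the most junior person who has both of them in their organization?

Walden

Ivan's chain of managers is Walden, Marisol. Rosa's chain of managers is Hiro, Walden, Marisol. The first manager that appears in both chains is Walden.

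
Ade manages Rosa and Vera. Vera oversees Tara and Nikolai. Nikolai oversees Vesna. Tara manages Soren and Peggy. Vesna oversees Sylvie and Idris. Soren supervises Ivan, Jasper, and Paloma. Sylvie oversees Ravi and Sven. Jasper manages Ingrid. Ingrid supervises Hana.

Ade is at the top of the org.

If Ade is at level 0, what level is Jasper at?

4

Chain from Jasper up to Ade: Jasper → Soren → Tara → Vera → Ade. That is 4 steps up, so Jasper is 4 levels below Ade.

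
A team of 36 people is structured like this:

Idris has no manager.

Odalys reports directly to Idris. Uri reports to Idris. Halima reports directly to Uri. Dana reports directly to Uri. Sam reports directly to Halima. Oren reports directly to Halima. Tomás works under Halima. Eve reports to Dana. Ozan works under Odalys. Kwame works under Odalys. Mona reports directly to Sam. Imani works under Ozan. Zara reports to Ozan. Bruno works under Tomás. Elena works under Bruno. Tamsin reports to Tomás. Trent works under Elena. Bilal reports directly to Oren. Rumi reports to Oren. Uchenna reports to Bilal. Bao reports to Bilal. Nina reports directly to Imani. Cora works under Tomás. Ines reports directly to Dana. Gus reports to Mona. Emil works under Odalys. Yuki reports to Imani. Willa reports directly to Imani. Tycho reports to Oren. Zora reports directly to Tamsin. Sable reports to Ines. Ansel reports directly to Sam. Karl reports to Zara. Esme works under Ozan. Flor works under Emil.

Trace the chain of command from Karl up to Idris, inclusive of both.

Karl reports to Zara. Zara reports to Ozan. Ozan reports to Odalys. Odalys reports to Idris. Idris is at the top.

Karl -> Zara -> Ozan -> Odalys -> Idris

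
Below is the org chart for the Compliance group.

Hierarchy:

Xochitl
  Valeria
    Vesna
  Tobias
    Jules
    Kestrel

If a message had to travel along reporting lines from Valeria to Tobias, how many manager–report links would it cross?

2

Valeria is 1 level below Xochitl, and Tobias is 1 level below Xochitl (their lowest common manager). The shortest path runs up from Valeria to Xochitl and back down to Tobias: 1 + 1 = 2 links.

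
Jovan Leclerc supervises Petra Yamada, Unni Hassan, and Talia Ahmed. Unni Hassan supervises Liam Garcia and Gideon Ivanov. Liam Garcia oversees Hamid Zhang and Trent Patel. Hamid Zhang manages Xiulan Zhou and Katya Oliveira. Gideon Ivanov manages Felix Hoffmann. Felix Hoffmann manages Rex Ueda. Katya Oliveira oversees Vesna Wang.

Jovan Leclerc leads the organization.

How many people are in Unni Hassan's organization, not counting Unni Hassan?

9

Unni Hassan directly manages Liam Garcia, Gideon Ivanov. Under Liam Garcia: Trent Patel, Hamid Zhang, Xiulan Zhou, Katya Oliveira, Vesna Wang (5). Under Gideon Ivanov: Felix Hoffmann, Rex Ueda (2). So Unni Hassan's organization is 2 direct reports plus everyone under them: 6 + 3 = 9.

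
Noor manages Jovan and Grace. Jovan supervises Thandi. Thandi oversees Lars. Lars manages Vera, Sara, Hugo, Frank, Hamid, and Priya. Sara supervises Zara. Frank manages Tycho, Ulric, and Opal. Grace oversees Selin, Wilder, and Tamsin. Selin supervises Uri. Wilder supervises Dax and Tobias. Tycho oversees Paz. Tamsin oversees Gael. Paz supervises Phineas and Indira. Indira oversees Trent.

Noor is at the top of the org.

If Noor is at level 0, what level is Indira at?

Chain from Indira up to Noor: Indira → Paz → Tycho → Frank → Lars → Thandi → Jovan → Noor. That is 7 steps up, so Indira is 7 levels below Noor.

7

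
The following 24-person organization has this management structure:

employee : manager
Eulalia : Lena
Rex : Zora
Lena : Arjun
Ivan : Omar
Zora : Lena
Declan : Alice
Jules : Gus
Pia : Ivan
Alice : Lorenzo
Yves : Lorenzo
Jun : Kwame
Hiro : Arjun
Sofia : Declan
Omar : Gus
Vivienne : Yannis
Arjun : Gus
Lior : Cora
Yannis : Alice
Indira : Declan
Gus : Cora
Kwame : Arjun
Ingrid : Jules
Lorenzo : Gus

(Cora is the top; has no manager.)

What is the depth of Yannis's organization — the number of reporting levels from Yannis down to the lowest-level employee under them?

The longest chain under Yannis runs Yannis → Vivienne, which is 1 level below Yannis.

1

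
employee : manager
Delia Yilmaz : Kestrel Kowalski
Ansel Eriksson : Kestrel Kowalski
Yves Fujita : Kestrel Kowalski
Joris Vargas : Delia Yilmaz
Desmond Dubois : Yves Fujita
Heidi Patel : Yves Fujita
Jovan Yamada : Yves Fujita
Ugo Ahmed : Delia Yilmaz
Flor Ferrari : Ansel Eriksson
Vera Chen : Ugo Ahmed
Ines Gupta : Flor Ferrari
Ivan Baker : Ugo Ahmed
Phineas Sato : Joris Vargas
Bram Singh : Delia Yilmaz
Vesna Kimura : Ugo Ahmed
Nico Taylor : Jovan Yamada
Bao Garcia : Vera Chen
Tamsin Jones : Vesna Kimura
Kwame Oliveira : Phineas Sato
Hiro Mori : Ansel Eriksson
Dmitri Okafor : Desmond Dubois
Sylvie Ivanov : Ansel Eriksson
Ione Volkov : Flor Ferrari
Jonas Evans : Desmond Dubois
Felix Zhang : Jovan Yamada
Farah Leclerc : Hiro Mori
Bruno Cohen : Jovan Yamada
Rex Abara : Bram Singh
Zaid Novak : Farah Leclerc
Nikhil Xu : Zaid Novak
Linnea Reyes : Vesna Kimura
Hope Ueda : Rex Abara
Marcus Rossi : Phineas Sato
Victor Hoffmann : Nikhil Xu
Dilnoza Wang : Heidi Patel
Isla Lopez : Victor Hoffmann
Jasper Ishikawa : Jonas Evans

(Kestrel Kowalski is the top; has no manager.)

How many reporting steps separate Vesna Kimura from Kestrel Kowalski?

3

Chain from Vesna Kimura up to Kestrel Kowalski: Vesna Kimura → Ugo Ahmed → Delia Yilmaz → Kestrel Kowalski. That is 3 steps up, so Vesna Kimura is 3 levels below Kestrel Kowalski.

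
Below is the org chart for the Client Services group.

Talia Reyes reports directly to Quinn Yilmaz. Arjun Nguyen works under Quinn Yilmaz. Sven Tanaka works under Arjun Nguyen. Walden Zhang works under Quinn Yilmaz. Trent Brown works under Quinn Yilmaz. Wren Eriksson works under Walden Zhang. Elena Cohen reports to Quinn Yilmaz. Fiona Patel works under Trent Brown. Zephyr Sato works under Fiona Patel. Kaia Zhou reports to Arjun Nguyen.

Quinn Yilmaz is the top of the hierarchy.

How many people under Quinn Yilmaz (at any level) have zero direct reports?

The people in Quinn Yilmaz's organization with no one reporting to them are Elena Cohen, Zephyr Sato, Wren Eriksson, Kaia Zhou, Sven Tanaka, Talia Reyes. That is 6.

6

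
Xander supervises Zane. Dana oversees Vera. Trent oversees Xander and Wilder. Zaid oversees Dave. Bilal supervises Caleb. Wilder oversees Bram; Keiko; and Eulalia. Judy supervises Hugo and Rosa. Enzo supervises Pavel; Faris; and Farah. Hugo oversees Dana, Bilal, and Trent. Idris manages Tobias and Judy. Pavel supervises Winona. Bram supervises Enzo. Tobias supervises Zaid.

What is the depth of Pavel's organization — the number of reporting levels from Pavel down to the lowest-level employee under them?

The longest chain under Pavel runs Pavel → Winona, which is 1 level below Pavel.

1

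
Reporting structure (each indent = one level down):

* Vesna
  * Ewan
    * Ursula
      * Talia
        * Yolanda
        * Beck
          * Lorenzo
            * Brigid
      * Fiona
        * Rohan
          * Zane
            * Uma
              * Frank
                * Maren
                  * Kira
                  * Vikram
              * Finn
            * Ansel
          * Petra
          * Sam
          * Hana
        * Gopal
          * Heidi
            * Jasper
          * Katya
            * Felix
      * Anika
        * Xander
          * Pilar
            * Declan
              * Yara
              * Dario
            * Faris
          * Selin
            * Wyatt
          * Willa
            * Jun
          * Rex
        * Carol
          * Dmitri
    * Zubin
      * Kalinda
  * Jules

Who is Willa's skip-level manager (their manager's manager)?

Anika

Willa reports to Xander, and Xander reports to Anika. So Willa's skip-level manager is Anika.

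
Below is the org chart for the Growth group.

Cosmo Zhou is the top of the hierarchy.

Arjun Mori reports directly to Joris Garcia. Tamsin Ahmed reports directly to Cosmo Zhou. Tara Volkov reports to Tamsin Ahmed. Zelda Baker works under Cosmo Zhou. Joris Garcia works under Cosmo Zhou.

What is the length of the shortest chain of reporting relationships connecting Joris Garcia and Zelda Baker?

2

Joris Garcia is 1 level below Cosmo Zhou, and Zelda Baker is 1 level below Cosmo Zhou (their lowest common manager). The shortest path runs up from Joris Garcia to Cosmo Zhou and back down to Zelda Baker: 1 + 1 = 2 links.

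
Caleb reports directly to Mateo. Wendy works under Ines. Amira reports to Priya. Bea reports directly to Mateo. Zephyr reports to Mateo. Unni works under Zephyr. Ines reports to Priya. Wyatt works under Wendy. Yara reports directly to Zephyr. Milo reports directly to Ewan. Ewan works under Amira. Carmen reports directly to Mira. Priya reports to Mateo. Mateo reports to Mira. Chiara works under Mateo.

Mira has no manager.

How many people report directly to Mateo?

Mateo directly manages Chiara, Priya, Zephyr, Caleb, Bea. That is 5 direct reports.

5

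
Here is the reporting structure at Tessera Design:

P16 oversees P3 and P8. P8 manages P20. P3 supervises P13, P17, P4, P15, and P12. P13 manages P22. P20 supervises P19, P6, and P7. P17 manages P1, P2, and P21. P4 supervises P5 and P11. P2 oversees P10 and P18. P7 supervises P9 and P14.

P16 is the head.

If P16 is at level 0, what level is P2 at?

Chain from P2 up to P16: P2 → P17 → P3 → P16. That is 3 steps up, so P2 is 3 levels below P16.

3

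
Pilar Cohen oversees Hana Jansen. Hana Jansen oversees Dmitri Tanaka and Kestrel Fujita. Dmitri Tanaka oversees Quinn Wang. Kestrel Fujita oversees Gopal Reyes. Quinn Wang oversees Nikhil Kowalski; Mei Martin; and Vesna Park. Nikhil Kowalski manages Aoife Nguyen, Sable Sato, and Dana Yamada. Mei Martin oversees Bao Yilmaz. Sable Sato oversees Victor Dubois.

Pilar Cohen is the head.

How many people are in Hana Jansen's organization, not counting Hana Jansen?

12

Hana Jansen directly manages Dmitri Tanaka, Kestrel Fujita. Under Dmitri Tanaka: Quinn Wang, Vesna Park, Mei Martin, Bao Yilmaz, Nikhil Kowalski, Aoife Nguyen, Dana Yamada, Sable Sato, Victor Dubois (9). Under Kestrel Fujita: Gopal Reyes (1). So Hana Jansen's organization is 2 direct reports plus everyone under them: 10 + 2 = 12.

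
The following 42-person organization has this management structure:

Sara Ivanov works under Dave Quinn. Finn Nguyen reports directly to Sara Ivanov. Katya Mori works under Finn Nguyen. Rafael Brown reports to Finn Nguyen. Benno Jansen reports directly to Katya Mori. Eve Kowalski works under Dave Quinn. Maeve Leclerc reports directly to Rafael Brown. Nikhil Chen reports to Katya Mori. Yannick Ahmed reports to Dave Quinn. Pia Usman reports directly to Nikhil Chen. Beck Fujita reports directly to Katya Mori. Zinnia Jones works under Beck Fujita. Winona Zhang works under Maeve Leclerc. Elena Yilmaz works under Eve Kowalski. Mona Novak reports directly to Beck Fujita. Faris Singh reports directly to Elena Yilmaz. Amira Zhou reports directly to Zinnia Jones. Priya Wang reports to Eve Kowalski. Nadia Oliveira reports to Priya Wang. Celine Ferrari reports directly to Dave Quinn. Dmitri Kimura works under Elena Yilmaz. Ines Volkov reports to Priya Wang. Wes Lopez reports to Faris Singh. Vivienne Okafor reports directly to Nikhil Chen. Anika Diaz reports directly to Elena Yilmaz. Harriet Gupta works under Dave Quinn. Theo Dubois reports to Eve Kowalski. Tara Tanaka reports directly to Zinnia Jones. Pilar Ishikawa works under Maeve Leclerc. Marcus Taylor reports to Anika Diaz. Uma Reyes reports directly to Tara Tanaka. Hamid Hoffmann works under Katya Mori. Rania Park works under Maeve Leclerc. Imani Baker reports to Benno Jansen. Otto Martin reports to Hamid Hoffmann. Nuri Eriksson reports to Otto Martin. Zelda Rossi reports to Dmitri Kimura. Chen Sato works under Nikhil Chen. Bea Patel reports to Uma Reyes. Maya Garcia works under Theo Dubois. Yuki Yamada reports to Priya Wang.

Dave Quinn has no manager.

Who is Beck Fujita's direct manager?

Katya Mori

Beck Fujita reports directly to Katya Mori.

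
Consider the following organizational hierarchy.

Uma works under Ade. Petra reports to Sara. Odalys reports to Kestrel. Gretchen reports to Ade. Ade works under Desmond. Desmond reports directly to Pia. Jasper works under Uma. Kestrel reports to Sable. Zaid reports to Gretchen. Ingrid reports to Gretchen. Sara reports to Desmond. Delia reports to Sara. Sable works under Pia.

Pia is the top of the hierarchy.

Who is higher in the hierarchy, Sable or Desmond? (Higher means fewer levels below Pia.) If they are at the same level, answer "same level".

same level

Both Sable and Desmond are 1 level below Pia.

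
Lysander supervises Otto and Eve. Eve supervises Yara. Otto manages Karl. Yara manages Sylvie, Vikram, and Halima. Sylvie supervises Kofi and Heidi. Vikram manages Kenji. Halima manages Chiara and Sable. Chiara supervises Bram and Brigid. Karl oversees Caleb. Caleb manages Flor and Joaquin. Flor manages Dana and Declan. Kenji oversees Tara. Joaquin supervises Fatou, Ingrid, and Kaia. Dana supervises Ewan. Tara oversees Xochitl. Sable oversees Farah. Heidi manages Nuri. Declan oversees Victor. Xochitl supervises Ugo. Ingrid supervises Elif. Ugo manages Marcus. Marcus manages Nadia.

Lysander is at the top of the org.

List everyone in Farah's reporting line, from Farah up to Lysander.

Farah reports to Sable. Sable reports to Halima. Halima reports to Yara. Yara reports to Eve. Eve reports to Lysander. Lysander is at the top.

Farah -> Sable -> Halima -> Yara -> Eve -> Lysander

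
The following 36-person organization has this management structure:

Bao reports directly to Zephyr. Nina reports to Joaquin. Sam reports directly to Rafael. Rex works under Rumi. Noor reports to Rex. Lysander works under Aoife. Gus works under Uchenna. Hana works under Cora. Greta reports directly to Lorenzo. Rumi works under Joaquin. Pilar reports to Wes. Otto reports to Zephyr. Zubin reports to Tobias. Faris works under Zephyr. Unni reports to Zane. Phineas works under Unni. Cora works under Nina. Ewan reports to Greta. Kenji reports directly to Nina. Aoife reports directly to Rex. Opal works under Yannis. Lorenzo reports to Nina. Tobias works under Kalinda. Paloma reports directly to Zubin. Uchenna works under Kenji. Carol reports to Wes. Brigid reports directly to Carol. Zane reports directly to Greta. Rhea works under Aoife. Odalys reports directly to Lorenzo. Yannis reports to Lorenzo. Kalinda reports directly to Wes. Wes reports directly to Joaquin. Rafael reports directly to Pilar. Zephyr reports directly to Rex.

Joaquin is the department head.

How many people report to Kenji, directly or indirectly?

2

Kenji directly manages Uchenna. Under Uchenna: Gus (1). That's 2 in total.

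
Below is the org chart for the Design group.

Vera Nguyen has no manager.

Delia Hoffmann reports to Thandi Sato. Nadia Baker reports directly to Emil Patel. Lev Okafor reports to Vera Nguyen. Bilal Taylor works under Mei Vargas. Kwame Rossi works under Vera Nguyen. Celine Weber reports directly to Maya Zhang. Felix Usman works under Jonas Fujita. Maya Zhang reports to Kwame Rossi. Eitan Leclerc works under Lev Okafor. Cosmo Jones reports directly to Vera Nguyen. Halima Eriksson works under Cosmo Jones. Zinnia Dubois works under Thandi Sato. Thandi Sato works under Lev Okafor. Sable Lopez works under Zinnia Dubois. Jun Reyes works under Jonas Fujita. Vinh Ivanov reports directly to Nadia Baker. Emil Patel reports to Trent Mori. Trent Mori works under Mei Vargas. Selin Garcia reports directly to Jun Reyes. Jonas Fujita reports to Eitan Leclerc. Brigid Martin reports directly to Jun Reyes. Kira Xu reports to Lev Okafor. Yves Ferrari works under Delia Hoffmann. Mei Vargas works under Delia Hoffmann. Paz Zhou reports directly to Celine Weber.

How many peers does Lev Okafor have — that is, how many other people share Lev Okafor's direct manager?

Lev Okafor reports to Vera Nguyen. Vera Nguyen's other direct reports are Cosmo Jones, Kwame Rossi — 2 peers.

2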